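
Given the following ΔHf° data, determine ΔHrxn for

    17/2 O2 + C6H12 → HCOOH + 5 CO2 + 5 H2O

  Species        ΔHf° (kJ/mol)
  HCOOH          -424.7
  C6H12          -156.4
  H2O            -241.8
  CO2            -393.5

ΔHrxn = -3444.8 kJ/mol

Products: 1·(-424.7) + 5·(-393.5) + 5·(-241.8) = -3601.2
Reactants: 17/2·(+0.0) + 1·(-156.4) = -156.4
ΔHrxn = (-3601.2) − (-156.4) = -3444.8 kJ/mol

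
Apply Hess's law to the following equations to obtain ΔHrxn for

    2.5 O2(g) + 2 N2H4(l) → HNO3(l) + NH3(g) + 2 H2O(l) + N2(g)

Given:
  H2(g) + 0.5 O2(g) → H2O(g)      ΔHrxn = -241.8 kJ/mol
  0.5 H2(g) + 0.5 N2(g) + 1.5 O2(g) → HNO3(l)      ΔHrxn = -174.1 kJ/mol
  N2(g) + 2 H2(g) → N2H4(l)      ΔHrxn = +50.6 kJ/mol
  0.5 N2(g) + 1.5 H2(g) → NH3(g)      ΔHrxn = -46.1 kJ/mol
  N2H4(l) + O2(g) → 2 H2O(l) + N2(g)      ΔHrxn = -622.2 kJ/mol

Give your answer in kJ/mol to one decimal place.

equation 1: not needed (H2O(g) appears nowhere else).
equation 2 as written (HNO3(l) already on the product side): -174.1 kJ/mol
equation 3 reversed: -50.6 kJ/mol
equation 4 as written (NH3(g) already on the product side): -46.1 kJ/mol
equation 5 as written (H2O(l) already on the product side): -622.2 kJ/mol
ΔHrxn = (-174.1) + (-50.6) + (-46.1) + (-622.2) = -893.0 kJ/mol

ΔHrxn = -893.0 kJ/mol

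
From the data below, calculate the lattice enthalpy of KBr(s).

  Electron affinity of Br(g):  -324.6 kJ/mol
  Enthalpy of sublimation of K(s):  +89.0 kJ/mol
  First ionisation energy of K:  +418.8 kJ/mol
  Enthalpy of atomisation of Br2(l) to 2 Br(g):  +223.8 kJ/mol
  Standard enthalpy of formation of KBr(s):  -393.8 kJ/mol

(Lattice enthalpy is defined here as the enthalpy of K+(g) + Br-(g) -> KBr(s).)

ΔHf° = 1·ΔHsub + 1·(ΣIE) + 1/2·D(Br2) + 1·EA + U
-393.8 = 1·(+89.0) + 1·(+418.8) + 1/2·(+223.8) + 1·(-324.6) + U
U = -393.8 − (+295.1) = -688.9 kJ/mol

U = -688.9 kJ/mol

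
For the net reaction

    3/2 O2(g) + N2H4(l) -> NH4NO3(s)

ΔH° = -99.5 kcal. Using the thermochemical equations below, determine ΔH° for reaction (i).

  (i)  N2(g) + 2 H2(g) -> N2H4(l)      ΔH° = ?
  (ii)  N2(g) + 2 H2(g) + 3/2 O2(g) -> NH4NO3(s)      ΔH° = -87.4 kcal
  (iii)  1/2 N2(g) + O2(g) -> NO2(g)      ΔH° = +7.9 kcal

ΔH° = 12.1 kcal

(i) reversed (N2H4(l) must end up as a reactant): contributes −x
(ii) as written (NH4NO3(s) already on the product side): -87.4 kcal
(iii): not needed (NO2(g) appears nowhere else).
-99.5 = (-87.4) − x
x = (-99.5 − (-87.4)) / (-1) = 12.1 kcal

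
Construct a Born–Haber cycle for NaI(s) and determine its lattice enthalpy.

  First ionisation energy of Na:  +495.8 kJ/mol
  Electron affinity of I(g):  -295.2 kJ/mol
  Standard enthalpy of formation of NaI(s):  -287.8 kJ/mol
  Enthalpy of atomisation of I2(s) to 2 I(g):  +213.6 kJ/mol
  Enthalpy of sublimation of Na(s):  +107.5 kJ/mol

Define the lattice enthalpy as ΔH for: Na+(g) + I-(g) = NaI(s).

U = -702.7 kJ/mol

ΔHf° = 1·ΔHsub + 1·(ΣIE) + 1/2·D(I2) + 1·EA + U
-287.8 = 1·(+107.5) + 1·(+495.8) + 1/2·(+213.6) + 1·(-295.2) + U
U = -287.8 − (+414.9) = -702.7 kJ/mol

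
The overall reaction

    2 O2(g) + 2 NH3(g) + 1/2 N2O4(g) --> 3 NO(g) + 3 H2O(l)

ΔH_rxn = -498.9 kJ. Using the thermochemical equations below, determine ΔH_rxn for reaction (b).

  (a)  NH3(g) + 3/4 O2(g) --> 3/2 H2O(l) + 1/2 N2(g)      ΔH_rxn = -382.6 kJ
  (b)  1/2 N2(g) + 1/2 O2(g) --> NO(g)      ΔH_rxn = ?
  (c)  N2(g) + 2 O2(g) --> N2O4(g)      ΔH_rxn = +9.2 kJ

(a) × 2 (×2 to match 2 NH3(g) in the target): (2)·(-382.6) = -765.2 kJ
(b) × 3 (scale by 3 for the 3 NO(g)): contributes 3·x
(c) reversed and × 1/2 (N2O4(g) must end up as a reactant; ×1/2 to match 1/2 N2O4(g) in the target): (-1/2)·(+9.2) = -4.6 kJ
-498.9 = (-765.2) + (-4.6) + 3·x
x = (-498.9 − (-769.8)) / (3) = 90.3 kJ

ΔH_rxn = 90.3 kJ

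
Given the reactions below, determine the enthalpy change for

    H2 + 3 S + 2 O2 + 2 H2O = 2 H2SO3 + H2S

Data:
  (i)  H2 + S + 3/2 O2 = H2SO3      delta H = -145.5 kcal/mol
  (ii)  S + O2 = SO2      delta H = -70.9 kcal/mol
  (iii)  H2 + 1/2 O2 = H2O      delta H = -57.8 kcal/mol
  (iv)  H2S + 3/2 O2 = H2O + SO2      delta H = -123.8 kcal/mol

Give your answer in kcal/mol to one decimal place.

(i) × 2 (×2 to match 2 H2SO3 in the target): (2)·(-145.5) = -291.0 kcal/mol
(ii) as written: -70.9 kcal/mol
(iii) reversed: +57.8 kcal/mol
(iv) reversed (reverse to put H2S on the product side): +123.8 kcal/mol
By Hess's law, delta H = (2)·(-145.5) + (1)·(-70.9) + (-1)·(-57.8) + (-1)·(-123.8) = -180.3 kcal/mol

delta H = -180.3 kcal/mol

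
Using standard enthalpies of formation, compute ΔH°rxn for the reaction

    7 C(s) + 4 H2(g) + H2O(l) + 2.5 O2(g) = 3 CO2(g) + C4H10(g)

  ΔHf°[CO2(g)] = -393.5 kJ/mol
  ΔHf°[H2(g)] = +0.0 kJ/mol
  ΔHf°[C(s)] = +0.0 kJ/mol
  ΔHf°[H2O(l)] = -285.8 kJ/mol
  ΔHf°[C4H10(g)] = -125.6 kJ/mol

ΔH°rxn = -1020.3 kJ/mol

Products: 3·(-393.5) + 1·(-125.6) = -1306.1
Reactants: 7·(+0.0) + 4·(+0.0) + 1·(-285.8) + 5/2·(+0.0) = -285.8
ΔH°rxn = (-1306.1) − (-285.8) = -1020.3 kJ/mol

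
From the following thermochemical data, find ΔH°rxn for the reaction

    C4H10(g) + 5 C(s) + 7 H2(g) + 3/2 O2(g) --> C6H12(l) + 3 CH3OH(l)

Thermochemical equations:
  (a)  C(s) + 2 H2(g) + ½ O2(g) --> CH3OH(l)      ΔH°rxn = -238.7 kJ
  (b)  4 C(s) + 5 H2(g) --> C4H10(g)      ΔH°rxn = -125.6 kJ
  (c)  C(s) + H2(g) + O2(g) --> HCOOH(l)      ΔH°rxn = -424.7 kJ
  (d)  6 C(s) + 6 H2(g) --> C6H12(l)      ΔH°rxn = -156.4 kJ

ΔH°rxn = -746.9 kJ

(a) × 3 (scale by 3 for the 3 CH3OH(l)): (3)·(-238.7) = -716.1 kJ
(b) reversed (C4H10(g) must end up as a reactant): +125.6 kJ
(c): not needed (HCOOH(l) appears nowhere else).
(d) as written (C6H12(l) already on the product side): -156.4 kJ
By Hess's law, ΔH°rxn = (-716.1) + (+125.6) + (-156.4) = -746.9 kJ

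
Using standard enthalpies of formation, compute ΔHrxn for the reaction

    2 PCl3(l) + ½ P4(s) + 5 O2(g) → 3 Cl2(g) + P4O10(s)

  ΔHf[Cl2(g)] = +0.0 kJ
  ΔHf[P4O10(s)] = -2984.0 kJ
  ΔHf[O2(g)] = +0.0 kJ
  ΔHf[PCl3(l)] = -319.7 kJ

ΔH°rxn = Σ nΔHf°(products) − Σ nΔHf°(reactants).
Products: 3·(+0.0) + 1·(-2984.0) = -2984.0
Reactants: 2·(-319.7) + 1/2·(+0.0) + 5·(+0.0) = -639.4
ΔHrxn = (-2984.0) − (-639.4) = -2344.6 kJ

ΔHrxn = -2344.6 kJ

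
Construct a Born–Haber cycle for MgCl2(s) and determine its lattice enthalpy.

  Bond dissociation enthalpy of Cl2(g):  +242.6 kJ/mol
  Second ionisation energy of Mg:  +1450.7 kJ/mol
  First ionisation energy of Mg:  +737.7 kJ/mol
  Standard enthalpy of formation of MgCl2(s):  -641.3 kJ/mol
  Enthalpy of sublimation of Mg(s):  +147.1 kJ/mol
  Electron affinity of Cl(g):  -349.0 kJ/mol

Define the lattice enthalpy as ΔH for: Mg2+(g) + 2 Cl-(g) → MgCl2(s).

U = -2521.4 kJ/mol

ΔHf° = 1·ΔHsub + 1·(ΣIE) + 1·D(Cl2) + 2·EA + U
-641.3 = 1·(+147.1) + 1·(+2188.4) + 1·(+242.6) + 2·(-349.0) + U
U = -641.3 − (+1880.1) = -2521.4 kJ/mol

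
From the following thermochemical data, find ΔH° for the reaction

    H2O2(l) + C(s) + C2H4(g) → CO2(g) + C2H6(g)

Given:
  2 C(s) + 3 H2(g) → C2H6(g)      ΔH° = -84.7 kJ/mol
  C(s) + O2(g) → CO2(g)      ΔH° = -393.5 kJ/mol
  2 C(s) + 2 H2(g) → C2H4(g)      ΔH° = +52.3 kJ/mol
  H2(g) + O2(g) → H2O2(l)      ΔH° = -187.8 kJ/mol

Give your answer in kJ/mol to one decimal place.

equation 1 as written: -84.7 kJ/mol
equation 2 as written: -393.5 kJ/mol
equation 3 reversed: -52.3 kJ/mol
equation 4 reversed: +187.8 kJ/mol
ΔH° = (1)·(-84.7) + (1)·(-393.5) + (-1)·(+52.3) + (-1)·(-187.8) = -342.7 kJ/mol

ΔH° = -342.7 kJ/mol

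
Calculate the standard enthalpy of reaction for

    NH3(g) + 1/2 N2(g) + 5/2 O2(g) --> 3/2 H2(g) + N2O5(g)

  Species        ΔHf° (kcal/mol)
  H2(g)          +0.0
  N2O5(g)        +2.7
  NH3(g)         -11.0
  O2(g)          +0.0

ΔH_rxn = 13.7 kcal/mol

Products: 3/2·(+0.0) + 1·(+2.7) = +2.7
Reactants: 1·(-11.0) + 1/2·(+0.0) + 5/2·(+0.0) = -11.0
ΔH_rxn = (+2.7) − (-11.0) = 13.7 kcal/mol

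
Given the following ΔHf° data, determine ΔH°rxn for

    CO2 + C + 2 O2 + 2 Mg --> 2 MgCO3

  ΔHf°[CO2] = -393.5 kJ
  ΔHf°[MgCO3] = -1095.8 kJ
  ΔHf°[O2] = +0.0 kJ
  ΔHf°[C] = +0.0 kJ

ΔH°rxn = -1798.1 kJ

Products: 2·(-1095.8) = -2191.6
Reactants: 1·(-393.5) + 1·(+0.0) + 2·(+0.0) + 2·(+0.0) = -393.5
ΔH°rxn = (-2191.6) − (-393.5) = -1798.1 kJ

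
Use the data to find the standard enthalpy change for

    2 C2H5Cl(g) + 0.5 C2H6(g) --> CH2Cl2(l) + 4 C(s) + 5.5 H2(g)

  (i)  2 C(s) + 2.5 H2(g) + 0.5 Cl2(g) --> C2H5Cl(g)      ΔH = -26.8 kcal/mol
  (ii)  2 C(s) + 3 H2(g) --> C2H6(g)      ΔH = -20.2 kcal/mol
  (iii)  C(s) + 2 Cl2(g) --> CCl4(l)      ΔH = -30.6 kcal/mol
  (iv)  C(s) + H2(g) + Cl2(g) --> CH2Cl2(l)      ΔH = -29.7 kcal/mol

ΔH = 34.0 kcal/mol

(i) reversed and × 2 (reverse to put C2H5Cl(g) on the reactant side; ×2 to match 2 C2H5Cl(g) in the target): (-2)·(-26.8) = +53.6 kcal/mol
(ii) reversed and × 1/2 (C2H6(g) must end up as a reactant; scale by 1/2 for the 1/2 C2H6(g)): (-1/2)·(-20.2) = +10.1 kcal/mol
(iii): not needed (CCl4(l) appears nowhere else).
(iv) as written (CH2Cl2(l) already on the product side): -29.7 kcal/mol
Summing the manipulated equations, ΔH = (+53.6) + (+10.1) + (-29.7) = 34.0 kcal/mol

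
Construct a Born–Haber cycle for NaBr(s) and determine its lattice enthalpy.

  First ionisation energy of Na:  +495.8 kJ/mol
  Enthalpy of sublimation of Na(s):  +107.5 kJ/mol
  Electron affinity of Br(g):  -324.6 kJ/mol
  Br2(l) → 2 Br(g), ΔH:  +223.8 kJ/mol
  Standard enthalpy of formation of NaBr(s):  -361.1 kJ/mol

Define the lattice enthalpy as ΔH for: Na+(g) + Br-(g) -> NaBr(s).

U = -751.7 kJ/mol

ΔHf° = 1·ΔHsub + 1·(ΣIE) + 1/2·D(Br2) + 1·EA + U
-361.1 = 1·(+107.5) + 1·(+495.8) + 1/2·(+223.8) + 1·(-324.6) + U
U = -361.1 − (+390.6) = -751.7 kJ/mol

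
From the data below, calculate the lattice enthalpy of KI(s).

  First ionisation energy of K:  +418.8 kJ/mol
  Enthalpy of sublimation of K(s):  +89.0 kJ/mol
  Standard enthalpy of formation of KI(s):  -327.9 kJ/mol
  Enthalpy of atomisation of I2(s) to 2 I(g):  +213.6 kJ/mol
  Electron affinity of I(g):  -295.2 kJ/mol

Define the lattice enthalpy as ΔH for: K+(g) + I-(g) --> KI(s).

ΔHf° = 1·ΔHsub + 1·(ΣIE) + 1/2·D(I2) + 1·EA + U
-327.9 = 1·(+89.0) + 1·(+418.8) + 1/2·(+213.6) + 1·(-295.2) + U
U = -327.9 − (+319.4) = -647.3 kJ/mol

U = -647.3 kJ/mol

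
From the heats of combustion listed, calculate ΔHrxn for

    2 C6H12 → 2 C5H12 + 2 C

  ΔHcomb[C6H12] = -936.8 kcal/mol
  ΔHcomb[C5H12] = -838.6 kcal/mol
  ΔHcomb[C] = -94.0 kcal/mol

ΔHrxn = -8.4 kcal/mol

With combustion enthalpies, reactants minus products:
= [2·(-936.8)] − [2·(-838.6) + 2·(-94.0)]
= -8.4 kcal/mol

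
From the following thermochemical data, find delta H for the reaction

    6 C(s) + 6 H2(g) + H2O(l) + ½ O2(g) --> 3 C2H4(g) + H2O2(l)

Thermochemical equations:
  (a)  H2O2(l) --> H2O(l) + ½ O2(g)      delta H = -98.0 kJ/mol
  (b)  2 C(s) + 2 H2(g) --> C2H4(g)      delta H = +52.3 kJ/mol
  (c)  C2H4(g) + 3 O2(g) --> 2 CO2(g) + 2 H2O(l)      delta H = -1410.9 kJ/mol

(a) reversed (H2O2(l) must end up as a product): +98.0 kJ/mol
(b) × 3 (×3 to match 6 C(s) in the target): (3)·(+52.3) = +156.9 kJ/mol
(c): not needed (CO2(g) appears nowhere else).
By Hess's law, delta H = (-1)·(-98.0) + (3)·(+52.3) = 254.9 kJ/mol

delta H = 254.9 kJ/mol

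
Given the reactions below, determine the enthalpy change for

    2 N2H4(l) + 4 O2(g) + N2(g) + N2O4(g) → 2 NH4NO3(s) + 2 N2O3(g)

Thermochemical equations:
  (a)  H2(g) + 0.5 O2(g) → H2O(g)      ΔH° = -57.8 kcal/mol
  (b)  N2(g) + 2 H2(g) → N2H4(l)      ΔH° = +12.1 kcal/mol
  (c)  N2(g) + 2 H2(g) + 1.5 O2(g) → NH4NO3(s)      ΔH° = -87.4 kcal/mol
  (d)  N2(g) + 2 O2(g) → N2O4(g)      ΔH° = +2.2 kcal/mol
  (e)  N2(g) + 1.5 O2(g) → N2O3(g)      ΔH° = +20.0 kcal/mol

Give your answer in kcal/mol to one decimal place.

ΔH° = -161.2 kcal/mol

(a): not needed (H2O(g) appears nowhere else).
(b) reversed and × 2 (N2H4(l) must end up as a reactant; scale by 2 for the 2 N2H4(l)): (-2)·(+12.1) = -24.2 kcal/mol
(c) × 2 (scale by 2 for the 2 NH4NO3(s)): (2)·(-87.4) = -174.8 kcal/mol
(d) reversed (reverse to put N2O4(g) on the reactant side): -2.2 kcal/mol
(e) × 2 (scale by 2 for the 2 N2O3(g)): (2)·(+20.0) = +40.0 kcal/mol
Since enthalpy is a state function, ΔH° = (-24.2) + (-174.8) + (-2.2) + (+40.0) = -161.2 kcal/mol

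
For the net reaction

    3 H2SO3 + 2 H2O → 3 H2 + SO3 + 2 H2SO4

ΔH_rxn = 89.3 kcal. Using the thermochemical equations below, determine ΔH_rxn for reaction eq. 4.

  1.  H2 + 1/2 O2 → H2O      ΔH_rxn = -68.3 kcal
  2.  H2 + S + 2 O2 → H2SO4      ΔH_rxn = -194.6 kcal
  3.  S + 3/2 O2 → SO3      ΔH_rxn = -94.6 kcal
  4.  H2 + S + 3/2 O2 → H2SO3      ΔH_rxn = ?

ΔH_rxn = -145.5 kcal

eq. 1 reversed and × 2 (reverse to put H2O on the reactant side; ×2 to match 2 H2O in the target): (-2)·(-68.3) = +136.6 kcal
eq. 2 × 2 (×2 to match 2 H2SO4 in the target): (2)·(-194.6) = -389.2 kcal
eq. 3 as written (SO3 already on the product side): -94.6 kcal
eq. 4 reversed and × 3 (H2SO3 must end up as a reactant; scale by 3 for the 3 H2SO3): contributes −3·x
+89.3 = (+136.6) + (-389.2) + (-94.6) − 3·x
x = (+89.3 − (-347.2)) / (-3) = -145.5 kcal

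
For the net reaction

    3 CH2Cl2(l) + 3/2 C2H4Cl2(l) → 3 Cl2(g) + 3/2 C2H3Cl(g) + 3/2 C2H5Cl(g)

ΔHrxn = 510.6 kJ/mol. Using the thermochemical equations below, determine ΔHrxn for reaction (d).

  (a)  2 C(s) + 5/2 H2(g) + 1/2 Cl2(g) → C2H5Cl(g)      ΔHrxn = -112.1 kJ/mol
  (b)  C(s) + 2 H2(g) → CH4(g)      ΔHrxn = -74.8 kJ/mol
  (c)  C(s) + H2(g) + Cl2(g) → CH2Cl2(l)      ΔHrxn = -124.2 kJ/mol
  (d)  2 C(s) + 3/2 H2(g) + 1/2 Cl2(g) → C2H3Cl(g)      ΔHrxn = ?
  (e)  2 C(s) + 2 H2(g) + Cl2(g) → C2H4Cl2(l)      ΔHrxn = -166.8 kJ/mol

ΔHrxn = 37.3 kJ/mol

(a) × 3/2 (×3/2 to match 3/2 C2H5Cl(g) in the target): (3/2)·(-112.1) = -168.15 kJ/mol
(b): not needed (CH4(g) appears nowhere else).
(c) reversed and × 3 (CH2Cl2(l) must end up as a reactant; scale by 3 for the 3 CH2Cl2(l)): (-3)·(-124.2) = +372.6 kJ/mol
(d) × 3/2 (scale by 3/2 for the 3/2 C2H3Cl(g)): contributes 3/2·x
(e) reversed and × 3/2 (reverse to put C2H4Cl2(l) on the reactant side; scale by 3/2 for the 3/2 C2H4Cl2(l)): (-3/2)·(-166.8) = +250.2 kJ/mol
+510.6 = (-168.15) + (+372.6) + (+250.2) + 3/2·x
x = (+510.6 − (+454.65)) / (3/2) = 37.3 kJ/mol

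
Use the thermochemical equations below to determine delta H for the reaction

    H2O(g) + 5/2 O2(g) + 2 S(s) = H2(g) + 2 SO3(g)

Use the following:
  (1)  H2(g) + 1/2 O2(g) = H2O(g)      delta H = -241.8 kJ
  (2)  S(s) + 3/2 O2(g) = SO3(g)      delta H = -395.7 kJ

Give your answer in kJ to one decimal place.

(1) reversed (H2O(g) must end up as a reactant): +241.8 kJ
(2) × 2 (scale by 2 for the 2 SO3(g)): (2)·(-395.7) = -791.4 kJ
delta H = (-1)·(-241.8) + (2)·(-395.7) = -549.6 kJ

delta H = -549.6 kJ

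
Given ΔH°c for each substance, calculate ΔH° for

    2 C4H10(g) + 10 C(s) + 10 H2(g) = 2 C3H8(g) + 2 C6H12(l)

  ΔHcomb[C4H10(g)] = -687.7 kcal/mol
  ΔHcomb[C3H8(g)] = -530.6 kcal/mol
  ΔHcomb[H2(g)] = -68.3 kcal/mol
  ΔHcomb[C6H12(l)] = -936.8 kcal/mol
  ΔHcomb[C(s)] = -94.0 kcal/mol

ΔH° = -63.6 kcal/mol

With combustion enthalpies, reactants minus products:
= [2·(-687.7) + 10·(-94.0) + 10·(-68.3)] − [2·(-530.6) + 2·(-936.8)]
= -63.6 kcal/mol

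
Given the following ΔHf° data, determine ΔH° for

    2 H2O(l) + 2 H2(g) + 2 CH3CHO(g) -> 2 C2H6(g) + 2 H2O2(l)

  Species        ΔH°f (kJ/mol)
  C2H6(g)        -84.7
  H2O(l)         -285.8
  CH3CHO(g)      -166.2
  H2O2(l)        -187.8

Products: 2·(-84.7) + 2·(-187.8) = -545.0
Reactants: 2·(-285.8) + 2·(+0.0) + 2·(-166.2) = -904.0
ΔH° = (-545.0) − (-904.0) = 359.0 kJ/mol

ΔH° = 359.0 kJ/mol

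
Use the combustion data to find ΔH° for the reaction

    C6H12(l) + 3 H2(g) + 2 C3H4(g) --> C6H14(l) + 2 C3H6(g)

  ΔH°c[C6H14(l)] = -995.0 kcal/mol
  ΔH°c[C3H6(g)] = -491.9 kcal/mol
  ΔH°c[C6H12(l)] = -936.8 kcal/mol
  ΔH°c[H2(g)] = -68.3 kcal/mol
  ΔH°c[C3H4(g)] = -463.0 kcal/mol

Using ΔH = Σ nΔHc°(reactants) − Σ nΔHc°(products):
= [1·(-936.8) + 3·(-68.3) + 2·(-463.0)] − [1·(-995.0) + 2·(-491.9)]
= -88.9 kcal/mol

ΔH° = -88.9 kcal/mol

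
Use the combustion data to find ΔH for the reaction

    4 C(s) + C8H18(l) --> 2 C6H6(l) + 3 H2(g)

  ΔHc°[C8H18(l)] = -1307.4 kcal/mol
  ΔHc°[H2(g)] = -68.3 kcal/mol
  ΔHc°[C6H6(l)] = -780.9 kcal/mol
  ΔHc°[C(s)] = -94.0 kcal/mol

Using ΔH = Σ nΔHc°(reactants) − Σ nΔHc°(products):
= [4·(-94.0) + 1·(-1307.4)] − [2·(-780.9) + 3·(-68.3)]
= 83.3 kcal/mol

ΔH = 83.3 kcal/mol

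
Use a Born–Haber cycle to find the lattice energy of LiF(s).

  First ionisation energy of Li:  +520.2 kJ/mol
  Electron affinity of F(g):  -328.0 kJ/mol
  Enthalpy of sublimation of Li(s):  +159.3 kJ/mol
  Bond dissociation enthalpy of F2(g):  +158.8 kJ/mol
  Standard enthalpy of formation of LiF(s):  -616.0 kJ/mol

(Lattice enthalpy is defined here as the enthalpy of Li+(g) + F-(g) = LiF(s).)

ΔHf° = 1·ΔHsub + 1·(ΣIE) + 1/2·D(F2) + 1·EA + U
-616.0 = 1·(+159.3) + 1·(+520.2) + 1/2·(+158.8) + 1·(-328.0) + U
U = -616.0 − (+430.9) = -1046.9 kJ/mol

U = -1046.9 kJ/mol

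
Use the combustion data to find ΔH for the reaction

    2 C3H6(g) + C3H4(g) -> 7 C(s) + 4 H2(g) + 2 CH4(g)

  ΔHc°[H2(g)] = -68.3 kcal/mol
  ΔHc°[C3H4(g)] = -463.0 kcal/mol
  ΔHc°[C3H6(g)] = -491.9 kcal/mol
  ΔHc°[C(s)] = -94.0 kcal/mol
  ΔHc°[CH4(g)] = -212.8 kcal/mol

ΔH = -90.0 kcal/mol

Using ΔH = Σ nΔHc°(reactants) − Σ nΔHc°(products):
= [2·(-491.9) + 1·(-463.0)] − [7·(-94.0) + 4·(-68.3) + 2·(-212.8)]
= -90.0 kcal/mol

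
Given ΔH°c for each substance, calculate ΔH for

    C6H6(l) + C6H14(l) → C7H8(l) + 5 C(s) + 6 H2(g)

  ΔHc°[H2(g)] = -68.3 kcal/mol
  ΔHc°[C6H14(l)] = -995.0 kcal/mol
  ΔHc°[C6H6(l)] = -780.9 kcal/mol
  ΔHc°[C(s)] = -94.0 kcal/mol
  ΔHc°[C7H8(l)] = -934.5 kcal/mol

ΔH = 38.4 kcal/mol

Using ΔH = Σ nΔHc°(reactants) − Σ nΔHc°(products):
= [1·(-780.9) + 1·(-995.0)] − [1·(-934.5) + 5·(-94.0) + 6·(-68.3)]
= 38.4 kcal/mol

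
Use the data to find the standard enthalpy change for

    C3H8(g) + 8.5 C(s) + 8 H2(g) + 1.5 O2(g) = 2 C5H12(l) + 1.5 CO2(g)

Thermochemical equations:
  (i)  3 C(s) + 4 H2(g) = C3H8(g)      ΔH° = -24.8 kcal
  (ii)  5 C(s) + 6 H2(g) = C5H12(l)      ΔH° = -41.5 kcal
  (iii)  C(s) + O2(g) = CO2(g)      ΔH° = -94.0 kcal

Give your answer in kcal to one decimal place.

(i) reversed (reverse to put C3H8(g) on the reactant side): +24.8 kcal
(ii) × 2 (×2 to match 2 C5H12(l) in the target): (2)·(-41.5) = -83.0 kcal
(iii) × 3/2 (scale by 3/2 for the 3/2 CO2(g)): (3/2)·(-94.0) = -141.0 kcal
ΔH° = (-1)·(-24.8) + (2)·(-41.5) + (3/2)·(-94.0) = -199.2 kcal

ΔH° = -199.2 kcal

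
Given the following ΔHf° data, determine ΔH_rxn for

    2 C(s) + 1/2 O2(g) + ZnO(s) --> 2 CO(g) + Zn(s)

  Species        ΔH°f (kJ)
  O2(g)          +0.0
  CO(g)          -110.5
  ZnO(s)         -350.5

ΔH°rxn = Σ nΔHf°(products) − Σ nΔHf°(reactants).
Products: 2·(-110.5) + 1·(+0.0) = -221.0
Reactants: 2·(+0.0) + 1/2·(+0.0) + 1·(-350.5) = -350.5
ΔH_rxn = (-221.0) − (-350.5) = 129.5 kJ

ΔH_rxn = 129.5 kJ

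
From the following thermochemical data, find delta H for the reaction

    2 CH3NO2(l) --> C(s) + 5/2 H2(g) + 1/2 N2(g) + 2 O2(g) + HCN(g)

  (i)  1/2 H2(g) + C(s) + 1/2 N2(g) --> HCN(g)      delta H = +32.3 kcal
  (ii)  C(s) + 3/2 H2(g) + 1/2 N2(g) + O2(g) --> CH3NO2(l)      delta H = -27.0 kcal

(i) as written: +32.3 kcal
(ii) reversed and × 2: (-2)·(-27.0) = +54.0 kcal
delta H = (1)·(+32.3) + (-2)·(-27.0) = 86.3 kcal

delta H = 86.3 kcal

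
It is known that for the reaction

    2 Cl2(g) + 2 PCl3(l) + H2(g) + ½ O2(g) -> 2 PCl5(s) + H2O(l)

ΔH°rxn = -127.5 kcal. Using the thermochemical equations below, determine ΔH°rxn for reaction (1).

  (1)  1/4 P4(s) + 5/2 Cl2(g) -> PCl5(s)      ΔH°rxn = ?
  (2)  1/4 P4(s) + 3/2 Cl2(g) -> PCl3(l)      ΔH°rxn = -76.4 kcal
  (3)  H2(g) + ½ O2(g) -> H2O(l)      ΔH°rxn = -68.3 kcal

ΔH°rxn = -106.0 kcal

(1) × 2: contributes 2·x
(2) reversed and × 2: (-2)·(-76.4) = +152.8 kcal
(3) as written: -68.3 kcal
-127.5 = (+152.8) + (-68.3) + 2·x
x = (-127.5 − (+84.5)) / (2) = -106.0 kcal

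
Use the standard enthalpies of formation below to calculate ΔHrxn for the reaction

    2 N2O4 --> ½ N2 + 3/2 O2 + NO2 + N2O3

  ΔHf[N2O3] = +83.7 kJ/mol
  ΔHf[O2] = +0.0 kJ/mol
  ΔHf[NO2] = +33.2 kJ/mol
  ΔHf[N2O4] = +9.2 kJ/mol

ΔHrxn = 98.5 kJ/mol

Products: 1/2·(+0.0) + 3/2·(+0.0) + 1·(+33.2) + 1·(+83.7) = +116.9
Reactants: 2·(+9.2) = +18.4
ΔHrxn = (+116.9) − (+18.4) = 98.5 kJ/mol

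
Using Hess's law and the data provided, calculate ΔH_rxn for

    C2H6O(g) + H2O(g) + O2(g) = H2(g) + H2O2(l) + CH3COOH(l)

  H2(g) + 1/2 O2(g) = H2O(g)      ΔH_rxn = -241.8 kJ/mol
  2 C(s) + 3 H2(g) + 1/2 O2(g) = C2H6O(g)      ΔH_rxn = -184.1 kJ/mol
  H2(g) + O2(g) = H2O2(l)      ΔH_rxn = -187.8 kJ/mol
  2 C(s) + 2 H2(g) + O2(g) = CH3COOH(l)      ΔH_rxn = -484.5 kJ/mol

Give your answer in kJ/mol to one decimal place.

ΔH_rxn = -246.4 kJ/mol

equation 1 reversed: +241.8 kJ/mol
equation 2 reversed: +184.1 kJ/mol
equation 3 as written: -187.8 kJ/mol
equation 4 as written: -484.5 kJ/mol
ΔH_rxn = (+241.8) + (+184.1) + (-187.8) + (-484.5) = -246.4 kJ/mol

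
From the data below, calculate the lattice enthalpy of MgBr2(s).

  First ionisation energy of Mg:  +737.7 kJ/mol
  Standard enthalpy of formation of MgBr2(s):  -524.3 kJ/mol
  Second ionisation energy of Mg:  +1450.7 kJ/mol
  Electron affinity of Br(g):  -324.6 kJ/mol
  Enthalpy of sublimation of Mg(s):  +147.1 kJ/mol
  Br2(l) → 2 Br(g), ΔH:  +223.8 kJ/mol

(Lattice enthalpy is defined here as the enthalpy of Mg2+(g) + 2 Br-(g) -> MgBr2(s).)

ΔHf° = 1·ΔHsub + 1·(ΣIE) + 1·D(Br2) + 2·EA + U
-524.3 = 1·(+147.1) + 1·(+2188.4) + 1·(+223.8) + 2·(-324.6) + U
U = -524.3 − (+1910.1) = -2434.4 kJ/mol

U = -2434.4 kJ/mol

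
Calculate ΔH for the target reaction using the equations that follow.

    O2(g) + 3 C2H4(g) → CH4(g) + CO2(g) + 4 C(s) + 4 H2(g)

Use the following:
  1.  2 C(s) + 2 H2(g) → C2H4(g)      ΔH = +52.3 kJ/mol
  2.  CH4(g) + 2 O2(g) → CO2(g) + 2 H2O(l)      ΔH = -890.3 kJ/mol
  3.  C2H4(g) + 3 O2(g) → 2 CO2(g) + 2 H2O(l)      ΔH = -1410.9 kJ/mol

ΔH = -625.2 kJ/mol

eq. 1 reversed and × 2: (-2)·(+52.3) = -104.6 kJ/mol
eq. 2 reversed: +890.3 kJ/mol
eq. 3 as written: -1410.9 kJ/mol
ΔH = (-2)·(+52.3) + (-1)·(-890.3) + (1)·(-1410.9) = -625.2 kJ/mol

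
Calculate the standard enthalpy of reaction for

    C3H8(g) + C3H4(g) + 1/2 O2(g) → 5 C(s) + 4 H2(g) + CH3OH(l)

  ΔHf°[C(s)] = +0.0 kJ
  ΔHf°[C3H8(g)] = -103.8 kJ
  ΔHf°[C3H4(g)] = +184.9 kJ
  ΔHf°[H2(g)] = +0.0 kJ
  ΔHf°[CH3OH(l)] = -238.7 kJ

ΔH° = -319.8 kJ

Products: 5·(+0.0) + 4·(+0.0) + 1·(-238.7) = -238.7
Reactants: 1·(-103.8) + 1·(+184.9) + 1/2·(+0.0) = +81.1
ΔH° = (-238.7) − (+81.1) = -319.8 kJ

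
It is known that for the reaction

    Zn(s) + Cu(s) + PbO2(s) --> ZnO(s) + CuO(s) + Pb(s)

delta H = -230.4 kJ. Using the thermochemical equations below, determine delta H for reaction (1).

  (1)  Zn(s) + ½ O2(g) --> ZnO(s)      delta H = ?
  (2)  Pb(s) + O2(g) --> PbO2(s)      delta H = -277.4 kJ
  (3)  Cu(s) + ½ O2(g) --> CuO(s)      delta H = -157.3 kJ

(1) as written: contributes x
(2) reversed: +277.4 kJ
(3) as written: -157.3 kJ
-230.4 = (+277.4) + (-157.3) + x
x = (-230.4 − (+120.1)) / (1) = -350.5 kJ

delta H = -350.5 kJ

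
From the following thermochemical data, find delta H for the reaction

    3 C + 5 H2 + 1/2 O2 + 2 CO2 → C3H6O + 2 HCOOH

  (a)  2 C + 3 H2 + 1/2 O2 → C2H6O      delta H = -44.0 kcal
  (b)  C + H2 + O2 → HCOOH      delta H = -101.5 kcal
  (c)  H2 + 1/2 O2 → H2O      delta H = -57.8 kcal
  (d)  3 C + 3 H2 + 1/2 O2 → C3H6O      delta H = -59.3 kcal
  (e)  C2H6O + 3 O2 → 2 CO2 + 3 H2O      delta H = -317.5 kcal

(a) reversed: +44.0 kcal
(b) × 2: (2)·(-101.5) = -203.0 kcal
(c) × 3: (3)·(-57.8) = -173.4 kcal
(d) as written: -59.3 kcal
(e) reversed: +317.5 kcal
delta H = (+44.0) + (-203.0) + (-173.4) + (-59.3) + (+317.5) = -74.2 kcal

delta H = -74.2 kcal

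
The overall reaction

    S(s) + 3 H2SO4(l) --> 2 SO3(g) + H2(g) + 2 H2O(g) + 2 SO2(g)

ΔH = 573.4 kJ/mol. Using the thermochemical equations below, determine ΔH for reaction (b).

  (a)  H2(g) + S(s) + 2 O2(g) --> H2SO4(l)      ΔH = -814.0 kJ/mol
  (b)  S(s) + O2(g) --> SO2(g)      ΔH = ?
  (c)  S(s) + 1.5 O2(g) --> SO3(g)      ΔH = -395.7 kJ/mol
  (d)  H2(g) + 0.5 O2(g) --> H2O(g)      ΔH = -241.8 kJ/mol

(a) reversed and × 3 (reverse to put H2SO4(l) on the reactant side; scale by 3 for the 3 H2SO4(l)): (-3)·(-814.0) = +2442.0 kJ/mol
(b) × 2 (scale by 2 for the 2 SO2(g)): contributes 2·x
(c) × 2 (scale by 2 for the 2 SO3(g)): (2)·(-395.7) = -791.4 kJ/mol
(d) × 2 (scale by 2 for the 2 H2O(g)): (2)·(-241.8) = -483.6 kJ/mol
+573.4 = (+2442.0) + (-791.4) + (-483.6) + 2·x
x = (+573.4 − (+1167.0)) / (2) = -296.8 kJ/mol

ΔH = -296.8 kJ/mol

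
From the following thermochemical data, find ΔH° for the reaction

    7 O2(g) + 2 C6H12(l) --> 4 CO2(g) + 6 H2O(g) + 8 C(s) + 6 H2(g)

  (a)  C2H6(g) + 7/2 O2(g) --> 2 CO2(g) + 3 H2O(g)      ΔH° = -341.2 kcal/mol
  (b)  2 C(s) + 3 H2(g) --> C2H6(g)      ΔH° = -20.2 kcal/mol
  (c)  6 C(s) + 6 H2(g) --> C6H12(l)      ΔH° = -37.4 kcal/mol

(a) × 2: (2)·(-341.2) = -682.4 kcal/mol
(b) × 2: (2)·(-20.2) = -40.4 kcal/mol
(c) reversed and × 2: (-2)·(-37.4) = +74.8 kcal/mol
Summing the manipulated equations, ΔH° = (2)·(-341.2) + (2)·(-20.2) + (-2)·(-37.4) = -648.0 kcal/mol

ΔH° = -648.0 kcal/mol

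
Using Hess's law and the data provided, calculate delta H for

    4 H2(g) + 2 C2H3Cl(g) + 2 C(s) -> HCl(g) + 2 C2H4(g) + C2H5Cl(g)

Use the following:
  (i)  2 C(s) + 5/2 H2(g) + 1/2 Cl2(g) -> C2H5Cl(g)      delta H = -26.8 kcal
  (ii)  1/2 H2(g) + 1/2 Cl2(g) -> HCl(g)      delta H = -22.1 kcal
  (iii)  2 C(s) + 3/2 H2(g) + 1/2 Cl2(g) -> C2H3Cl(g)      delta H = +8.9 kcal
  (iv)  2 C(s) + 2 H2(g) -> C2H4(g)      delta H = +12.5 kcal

(i) as written: -26.8 kcal
(ii) as written: -22.1 kcal
(iii) reversed and × 2: (-2)·(+8.9) = -17.8 kcal
(iv) × 2: (2)·(+12.5) = +25.0 kcal
delta H = (1)·(-26.8) + (1)·(-22.1) + (-2)·(+8.9) + (2)·(+12.5) = -41.7 kcal

delta H = -41.7 kcal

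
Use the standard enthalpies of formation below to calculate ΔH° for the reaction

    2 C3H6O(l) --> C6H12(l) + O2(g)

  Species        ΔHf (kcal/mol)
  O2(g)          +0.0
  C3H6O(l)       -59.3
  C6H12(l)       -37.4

Products: 1·(-37.4) + 1·(+0.0) = -37.4
Reactants: 2·(-59.3) = -118.6
ΔH° = (-37.4) − (-118.6) = 81.2 kcal/mol

ΔH° = 81.2 kcal/mol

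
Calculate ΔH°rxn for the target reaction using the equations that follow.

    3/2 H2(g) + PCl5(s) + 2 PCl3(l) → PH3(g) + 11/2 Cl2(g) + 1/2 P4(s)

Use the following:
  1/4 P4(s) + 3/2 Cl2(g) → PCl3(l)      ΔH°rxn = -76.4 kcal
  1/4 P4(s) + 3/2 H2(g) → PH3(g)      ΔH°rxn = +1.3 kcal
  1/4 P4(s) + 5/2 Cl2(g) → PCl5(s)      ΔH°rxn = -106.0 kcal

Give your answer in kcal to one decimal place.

ΔH°rxn = 260.1 kcal

equation 1 reversed and × 2 (reverse to put PCl3(l) on the reactant side; scale by 2 for the 2 PCl3(l)): (-2)·(-76.4) = +152.8 kcal
equation 2 as written (PH3(g) already on the product side): +1.3 kcal
equation 3 reversed (PCl5(s) must end up as a reactant): +106.0 kcal
Summing the manipulated equations, ΔH°rxn = (-2)·(-76.4) + (1)·(+1.3) + (-1)·(-106.0) = 260.1 kcal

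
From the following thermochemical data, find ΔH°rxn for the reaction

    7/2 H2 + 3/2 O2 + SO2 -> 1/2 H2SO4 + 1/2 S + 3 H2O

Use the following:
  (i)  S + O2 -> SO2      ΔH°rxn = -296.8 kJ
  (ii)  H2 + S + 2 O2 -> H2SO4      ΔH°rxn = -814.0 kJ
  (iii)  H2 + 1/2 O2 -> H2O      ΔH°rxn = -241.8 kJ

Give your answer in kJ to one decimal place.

(i) reversed: +296.8 kJ
(ii) × 1/2: (1/2)·(-814.0) = -407.0 kJ
(iii) × 3: (3)·(-241.8) = -725.4 kJ
ΔH°rxn = (+296.8) + (-407.0) + (-725.4) = -835.6 kJ

ΔH°rxn = -835.6 kJ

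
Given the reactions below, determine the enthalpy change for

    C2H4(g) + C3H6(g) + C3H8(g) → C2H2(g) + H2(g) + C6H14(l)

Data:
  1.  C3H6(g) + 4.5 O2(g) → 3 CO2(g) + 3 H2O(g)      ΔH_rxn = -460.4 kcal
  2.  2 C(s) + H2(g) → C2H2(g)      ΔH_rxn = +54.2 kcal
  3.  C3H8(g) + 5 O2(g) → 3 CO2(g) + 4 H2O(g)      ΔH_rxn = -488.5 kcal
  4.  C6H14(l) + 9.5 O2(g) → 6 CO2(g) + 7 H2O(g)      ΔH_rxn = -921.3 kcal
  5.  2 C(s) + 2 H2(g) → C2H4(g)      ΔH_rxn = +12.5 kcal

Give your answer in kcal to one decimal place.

eq. 1 as written: -460.4 kcal
eq. 2 as written: +54.2 kcal
eq. 3 as written: -488.5 kcal
eq. 4 reversed: +921.3 kcal
eq. 5 reversed: -12.5 kcal
Summing the manipulated equations, ΔH_rxn = (-460.4) + (+54.2) + (-488.5) + (+921.3) + (-12.5) = 14.1 kcal

ΔH_rxn = 14.1 kcal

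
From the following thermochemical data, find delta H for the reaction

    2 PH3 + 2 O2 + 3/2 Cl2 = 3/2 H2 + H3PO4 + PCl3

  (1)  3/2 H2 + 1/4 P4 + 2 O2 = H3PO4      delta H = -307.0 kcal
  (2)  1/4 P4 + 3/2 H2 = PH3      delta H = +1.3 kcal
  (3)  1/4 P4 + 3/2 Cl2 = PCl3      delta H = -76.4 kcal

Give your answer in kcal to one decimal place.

(1) as written (H3PO4 already on the product side): -307.0 kcal
(2) reversed and × 2 (PH3 must end up as a reactant; ×2 to match 2 PH3 in the target): (-2)·(+1.3) = -2.6 kcal
(3) as written (PCl3 already on the product side): -76.4 kcal
delta H = (-307.0) + (-2.6) + (-76.4) = -386.0 kcal

delta H = -386.0 kcal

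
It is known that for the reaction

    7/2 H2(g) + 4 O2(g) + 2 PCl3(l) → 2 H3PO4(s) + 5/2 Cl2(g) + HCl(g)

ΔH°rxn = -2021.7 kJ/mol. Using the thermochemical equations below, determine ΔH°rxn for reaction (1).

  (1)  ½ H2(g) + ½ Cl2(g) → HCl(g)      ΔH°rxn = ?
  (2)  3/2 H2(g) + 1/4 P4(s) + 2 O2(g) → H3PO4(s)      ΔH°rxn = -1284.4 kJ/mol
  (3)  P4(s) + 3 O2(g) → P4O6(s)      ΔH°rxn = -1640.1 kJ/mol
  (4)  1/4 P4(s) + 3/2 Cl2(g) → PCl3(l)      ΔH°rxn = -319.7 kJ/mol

(1) as written: contributes x
(2) × 2: (2)·(-1284.4) = -2568.8 kJ/mol
(3): not needed.
(4) reversed and × 2: (-2)·(-319.7) = +639.4 kJ/mol
-2021.7 = (-2568.8) + (+639.4) + x
x = (-2021.7 − (-1929.4)) / (1) = -92.3 kJ/mol

ΔH°rxn = -92.3 kJ/mol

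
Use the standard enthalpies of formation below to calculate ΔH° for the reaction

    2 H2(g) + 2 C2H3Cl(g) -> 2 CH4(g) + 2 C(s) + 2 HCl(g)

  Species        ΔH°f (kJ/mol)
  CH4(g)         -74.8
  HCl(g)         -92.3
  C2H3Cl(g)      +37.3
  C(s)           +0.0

ΔH°rxn = Σ nΔHf°(products) − Σ nΔHf°(reactants).
Products: 2·(-74.8) + 2·(+0.0) + 2·(-92.3) = -334.2
Reactants: 2·(+0.0) + 2·(+37.3) = +74.6
ΔH° = (-334.2) − (+74.6) = -408.8 kJ/mol

ΔH° = -408.8 kJ/mol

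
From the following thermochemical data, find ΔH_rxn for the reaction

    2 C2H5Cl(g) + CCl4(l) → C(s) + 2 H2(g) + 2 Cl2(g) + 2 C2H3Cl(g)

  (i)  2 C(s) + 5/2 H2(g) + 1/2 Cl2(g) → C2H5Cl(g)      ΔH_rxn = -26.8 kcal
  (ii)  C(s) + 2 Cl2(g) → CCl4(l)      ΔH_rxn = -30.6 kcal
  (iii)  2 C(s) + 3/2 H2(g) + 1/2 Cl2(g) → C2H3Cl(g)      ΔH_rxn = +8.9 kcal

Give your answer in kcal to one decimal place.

(i) reversed and × 2 (reverse to put C2H5Cl(g) on the reactant side; scale by 2 for the 2 C2H5Cl(g)): (-2)·(-26.8) = +53.6 kcal
(ii) reversed (CCl4(l) must end up as a reactant): +30.6 kcal
(iii) × 2 (scale by 2 for the 2 C2H3Cl(g)): (2)·(+8.9) = +17.8 kcal
Summing the manipulated equations, ΔH_rxn = (-2)·(-26.8) + (-1)·(-30.6) + (2)·(+8.9) = 102.0 kcal

ΔH_rxn = 102.0 kcal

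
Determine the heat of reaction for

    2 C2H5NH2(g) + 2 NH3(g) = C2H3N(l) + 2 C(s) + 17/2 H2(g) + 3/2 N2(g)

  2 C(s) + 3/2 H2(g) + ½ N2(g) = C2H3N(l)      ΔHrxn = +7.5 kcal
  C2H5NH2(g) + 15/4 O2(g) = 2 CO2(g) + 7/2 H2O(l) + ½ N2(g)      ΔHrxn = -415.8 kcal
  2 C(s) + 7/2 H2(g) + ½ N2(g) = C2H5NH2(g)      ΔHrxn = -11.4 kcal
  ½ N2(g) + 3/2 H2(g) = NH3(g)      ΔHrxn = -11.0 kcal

equation 1 as written: +7.5 kcal
equation 2: not needed.
equation 3 reversed and × 2: (-2)·(-11.4) = +22.8 kcal
equation 4 reversed and × 2: (-2)·(-11.0) = +22.0 kcal
Summing the manipulated equations, ΔHrxn = (+7.5) + (+22.8) + (+22.0) = 52.3 kcal

ΔHrxn = 52.3 kcal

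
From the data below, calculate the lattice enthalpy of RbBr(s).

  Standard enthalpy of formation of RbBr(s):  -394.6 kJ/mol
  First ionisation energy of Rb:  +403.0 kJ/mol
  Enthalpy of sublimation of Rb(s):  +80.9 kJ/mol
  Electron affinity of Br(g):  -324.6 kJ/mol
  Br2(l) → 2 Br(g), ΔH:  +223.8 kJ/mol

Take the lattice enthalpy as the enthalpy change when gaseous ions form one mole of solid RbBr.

U = -665.8 kJ/mol

ΔHf° = 1·ΔHsub + 1·(ΣIE) + 1/2·D(Br2) + 1·EA + U
-394.6 = 1·(+80.9) + 1·(+403.0) + 1/2·(+223.8) + 1·(-324.6) + U
U = -394.6 − (+271.2) = -665.8 kJ/mol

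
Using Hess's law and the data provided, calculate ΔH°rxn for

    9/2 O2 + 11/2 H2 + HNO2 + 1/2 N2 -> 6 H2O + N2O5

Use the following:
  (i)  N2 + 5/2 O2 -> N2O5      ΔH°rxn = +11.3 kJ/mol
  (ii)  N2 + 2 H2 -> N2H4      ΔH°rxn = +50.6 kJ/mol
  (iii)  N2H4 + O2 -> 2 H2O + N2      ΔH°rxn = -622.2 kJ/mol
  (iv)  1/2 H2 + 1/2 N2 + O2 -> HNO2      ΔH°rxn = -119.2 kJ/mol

ΔH°rxn = -1584.3 kJ/mol

(i) as written (N2O5 already on the product side): +11.3 kJ/mol
(ii) × 3: (3)·(+50.6) = +151.8 kJ/mol
(iii) × 3 (scale by 3 for the 6 H2O): (3)·(-622.2) = -1866.6 kJ/mol
(iv) reversed (HNO2 must end up as a reactant): +119.2 kJ/mol
ΔH°rxn = (+11.3) + (+151.8) + (-1866.6) + (+119.2) = -1584.3 kJ/mol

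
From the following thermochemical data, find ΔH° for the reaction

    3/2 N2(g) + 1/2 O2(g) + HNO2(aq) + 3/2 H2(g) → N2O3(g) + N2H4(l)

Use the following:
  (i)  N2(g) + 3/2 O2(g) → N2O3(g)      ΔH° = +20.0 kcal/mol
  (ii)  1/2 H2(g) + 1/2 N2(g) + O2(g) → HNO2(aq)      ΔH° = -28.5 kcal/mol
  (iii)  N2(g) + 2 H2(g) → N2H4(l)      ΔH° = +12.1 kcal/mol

ΔH° = 60.6 kcal/mol

(i) as written: +20.0 kcal/mol
(ii) reversed: +28.5 kcal/mol
(iii) as written: +12.1 kcal/mol
By Hess's law, ΔH° = (1)·(+20.0) + (-1)·(-28.5) + (1)·(+12.1) = 60.6 kcal/mol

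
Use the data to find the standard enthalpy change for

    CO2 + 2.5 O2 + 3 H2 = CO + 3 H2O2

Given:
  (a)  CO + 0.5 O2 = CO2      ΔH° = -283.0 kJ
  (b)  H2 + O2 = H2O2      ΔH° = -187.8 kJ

(a) reversed: +283.0 kJ
(b) × 3: (3)·(-187.8) = -563.4 kJ
Summing the manipulated equations, ΔH° = (-1)·(-283.0) + (3)·(-187.8) = -280.4 kJ

ΔH° = -280.4 kJ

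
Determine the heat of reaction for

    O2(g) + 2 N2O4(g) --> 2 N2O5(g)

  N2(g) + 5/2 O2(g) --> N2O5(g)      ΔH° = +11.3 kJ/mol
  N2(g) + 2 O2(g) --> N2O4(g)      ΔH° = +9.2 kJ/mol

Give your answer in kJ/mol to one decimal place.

ΔH° = 4.2 kJ/mol

equation 1 × 2: (2)·(+11.3) = +22.6 kJ/mol
equation 2 reversed and × 2: (-2)·(+9.2) = -18.4 kJ/mol
ΔH° = (+22.6) + (-18.4) = 4.2 kJ/mol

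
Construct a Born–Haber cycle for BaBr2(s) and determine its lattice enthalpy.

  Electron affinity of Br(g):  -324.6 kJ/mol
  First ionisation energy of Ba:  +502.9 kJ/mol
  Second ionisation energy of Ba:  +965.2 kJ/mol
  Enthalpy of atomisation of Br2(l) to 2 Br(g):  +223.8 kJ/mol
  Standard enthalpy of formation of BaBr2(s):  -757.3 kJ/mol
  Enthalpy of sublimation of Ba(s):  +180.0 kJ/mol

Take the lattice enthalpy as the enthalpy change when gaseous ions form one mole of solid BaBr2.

ΔHf° = 1·ΔHsub + 1·(ΣIE) + 1·D(Br2) + 2·EA + U
-757.3 = 1·(+180.0) + 1·(+1468.1) + 1·(+223.8) + 2·(-324.6) + U
U = -757.3 − (+1222.7) = -1980.0 kJ/mol

U = -1980.0 kJ/mol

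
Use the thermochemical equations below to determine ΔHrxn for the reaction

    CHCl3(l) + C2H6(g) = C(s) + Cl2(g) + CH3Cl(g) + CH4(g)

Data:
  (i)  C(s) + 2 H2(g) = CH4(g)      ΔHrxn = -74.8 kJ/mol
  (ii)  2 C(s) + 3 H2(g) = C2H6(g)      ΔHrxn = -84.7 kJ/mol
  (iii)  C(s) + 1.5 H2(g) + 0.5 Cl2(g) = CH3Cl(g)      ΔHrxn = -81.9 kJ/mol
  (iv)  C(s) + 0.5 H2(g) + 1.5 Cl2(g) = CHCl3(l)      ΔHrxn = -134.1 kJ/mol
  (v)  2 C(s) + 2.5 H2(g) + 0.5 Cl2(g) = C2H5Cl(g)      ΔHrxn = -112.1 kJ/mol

ΔHrxn = 62.1 kJ/mol

(i) as written (CH4(g) already on the product side): -74.8 kJ/mol
(ii) reversed (C2H6(g) must end up as a reactant): +84.7 kJ/mol
(iii) as written (CH3Cl(g) already on the product side): -81.9 kJ/mol
(iv) reversed (CHCl3(l) must end up as a reactant): +134.1 kJ/mol
(v): not needed (C2H5Cl(g) appears nowhere else).
Summing the manipulated equations, ΔHrxn = (1)·(-74.8) + (-1)·(-84.7) + (1)·(-81.9) + (-1)·(-134.1) = 62.1 kJ/mol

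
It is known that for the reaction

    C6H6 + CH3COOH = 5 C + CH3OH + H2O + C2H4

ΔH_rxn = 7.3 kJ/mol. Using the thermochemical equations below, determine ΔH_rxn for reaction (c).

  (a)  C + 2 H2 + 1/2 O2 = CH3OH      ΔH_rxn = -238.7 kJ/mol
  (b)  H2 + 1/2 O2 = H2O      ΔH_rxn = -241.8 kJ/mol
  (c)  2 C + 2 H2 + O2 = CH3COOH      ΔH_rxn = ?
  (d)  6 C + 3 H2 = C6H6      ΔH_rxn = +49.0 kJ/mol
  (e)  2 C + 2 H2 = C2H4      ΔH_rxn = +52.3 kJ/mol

ΔH_rxn = -484.5 kJ/mol

(a) as written (CH3OH already on the product side): -238.7 kJ/mol
(b) as written (H2O already on the product side): -241.8 kJ/mol
(c) reversed (reverse to put CH3COOH on the reactant side): contributes −x
(d) reversed (C6H6 must end up as a reactant): -49.0 kJ/mol
(e) as written (C2H4 already on the product side): +52.3 kJ/mol
+7.3 = (-238.7) + (-241.8) + (-49.0) + (+52.3) − x
x = (+7.3 − (-477.2)) / (-1) = -484.5 kJ/mol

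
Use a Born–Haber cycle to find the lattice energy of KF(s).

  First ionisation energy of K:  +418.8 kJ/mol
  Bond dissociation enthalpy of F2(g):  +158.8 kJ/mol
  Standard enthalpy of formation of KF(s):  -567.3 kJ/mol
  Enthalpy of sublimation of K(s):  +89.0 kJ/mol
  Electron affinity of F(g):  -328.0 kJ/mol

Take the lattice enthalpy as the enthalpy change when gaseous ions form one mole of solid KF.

U = -826.5 kJ/mol

ΔHf° = 1·ΔHsub + 1·(ΣIE) + 1/2·D(F2) + 1·EA + U
-567.3 = 1·(+89.0) + 1·(+418.8) + 1/2·(+158.8) + 1·(-328.0) + U
U = -567.3 − (+259.2) = -826.5 kJ/mol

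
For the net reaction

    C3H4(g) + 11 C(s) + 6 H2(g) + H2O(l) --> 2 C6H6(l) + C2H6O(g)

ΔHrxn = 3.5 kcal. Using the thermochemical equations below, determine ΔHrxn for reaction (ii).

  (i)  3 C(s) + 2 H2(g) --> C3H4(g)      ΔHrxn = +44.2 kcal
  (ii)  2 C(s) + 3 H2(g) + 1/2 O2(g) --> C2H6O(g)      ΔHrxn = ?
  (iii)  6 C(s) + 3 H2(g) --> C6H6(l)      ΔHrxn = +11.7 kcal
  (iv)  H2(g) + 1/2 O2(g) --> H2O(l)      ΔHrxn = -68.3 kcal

ΔHrxn = -44.0 kcal

(i) reversed (C3H4(g) must end up as a reactant): -44.2 kcal
(ii) as written (C2H6O(g) already on the product side): contributes x
(iii) × 2 (×2 to match 2 C6H6(l) in the target): (2)·(+11.7) = +23.4 kcal
(iv) reversed (reverse to put H2O(l) on the reactant side): +68.3 kcal
+3.5 = (-44.2) + (+23.4) + (+68.3) + x
x = (+3.5 − (+47.5)) / (1) = -44.0 kcal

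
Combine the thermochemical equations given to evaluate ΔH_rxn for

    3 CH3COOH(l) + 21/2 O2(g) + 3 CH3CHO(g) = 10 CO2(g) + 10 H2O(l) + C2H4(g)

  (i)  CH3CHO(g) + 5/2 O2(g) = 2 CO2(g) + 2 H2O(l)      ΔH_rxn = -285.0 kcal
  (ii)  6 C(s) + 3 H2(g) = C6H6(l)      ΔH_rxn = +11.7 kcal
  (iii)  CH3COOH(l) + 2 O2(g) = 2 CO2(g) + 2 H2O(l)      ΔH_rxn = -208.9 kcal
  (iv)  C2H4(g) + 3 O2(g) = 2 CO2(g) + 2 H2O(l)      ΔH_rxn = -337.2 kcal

ΔH_rxn = -1144.5 kcal

(i) × 3 (×3 to match 3 CH3CHO(g) in the target): (3)·(-285.0) = -855.0 kcal
(ii): not needed (C(s) appears nowhere else).
(iii) × 3 (scale by 3 for the 3 CH3COOH(l)): (3)·(-208.9) = -626.7 kcal
(iv) reversed (C2H4(g) must end up as a product): +337.2 kcal
ΔH_rxn = (3)·(-285.0) + (3)·(-208.9) + (-1)·(-337.2) = -1144.5 kcal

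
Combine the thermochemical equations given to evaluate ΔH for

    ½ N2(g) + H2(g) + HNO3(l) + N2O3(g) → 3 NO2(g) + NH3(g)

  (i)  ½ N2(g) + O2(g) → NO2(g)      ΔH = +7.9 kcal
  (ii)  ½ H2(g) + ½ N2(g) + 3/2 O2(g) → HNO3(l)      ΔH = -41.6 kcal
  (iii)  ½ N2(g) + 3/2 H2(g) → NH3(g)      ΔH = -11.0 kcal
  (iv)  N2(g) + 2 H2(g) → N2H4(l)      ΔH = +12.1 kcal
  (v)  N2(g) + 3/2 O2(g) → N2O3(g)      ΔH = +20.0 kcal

ΔH = 34.3 kcal

(i) × 3: (3)·(+7.9) = +23.7 kcal
(ii) reversed: +41.6 kcal
(iii) as written: -11.0 kcal
(iv): not needed.
(v) reversed: -20.0 kcal
Since enthalpy is a state function, ΔH = (3)·(+7.9) + (-1)·(-41.6) + (1)·(-11.0) + (-1)·(+20.0) = 34.3 kcal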